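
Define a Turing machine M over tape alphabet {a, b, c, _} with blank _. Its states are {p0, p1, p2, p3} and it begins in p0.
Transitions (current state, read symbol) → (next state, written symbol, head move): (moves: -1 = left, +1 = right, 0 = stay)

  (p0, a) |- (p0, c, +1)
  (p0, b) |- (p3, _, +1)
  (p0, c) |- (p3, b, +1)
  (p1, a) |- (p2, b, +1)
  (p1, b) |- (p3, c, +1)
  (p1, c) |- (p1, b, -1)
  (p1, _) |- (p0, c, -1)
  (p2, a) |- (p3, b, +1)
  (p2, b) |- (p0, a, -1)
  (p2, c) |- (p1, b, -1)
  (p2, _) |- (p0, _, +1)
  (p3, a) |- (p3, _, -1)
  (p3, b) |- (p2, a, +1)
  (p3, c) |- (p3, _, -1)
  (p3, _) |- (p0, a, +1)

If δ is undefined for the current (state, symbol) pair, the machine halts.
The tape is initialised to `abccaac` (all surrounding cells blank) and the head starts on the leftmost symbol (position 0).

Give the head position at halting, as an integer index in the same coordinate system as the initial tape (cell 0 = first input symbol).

2

p0 | [a]bccaac   read a → write c, move +1, go to p0
p0 | c[b]ccaac   read b → write _, move +1, go to p3
p3 | c_[c]caac   read c → write _, move -1, go to p3
p3 | c[_]_caac   read _ → write a, move +1, go to p0
p0 | ca[_]caac
At halt the head is at cell 2.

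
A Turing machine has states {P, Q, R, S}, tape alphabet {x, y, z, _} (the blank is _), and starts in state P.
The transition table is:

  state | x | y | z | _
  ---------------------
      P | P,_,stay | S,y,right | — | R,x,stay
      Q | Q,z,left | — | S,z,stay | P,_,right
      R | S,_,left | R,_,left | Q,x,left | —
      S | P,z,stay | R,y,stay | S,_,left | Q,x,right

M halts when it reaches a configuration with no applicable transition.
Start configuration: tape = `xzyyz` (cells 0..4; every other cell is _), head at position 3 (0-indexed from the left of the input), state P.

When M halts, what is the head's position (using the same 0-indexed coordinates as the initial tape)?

state=P head=3 tape=_xzy[y]z   (P,y)→(S,y,right)
state=S head=4 tape=_xzyy[z]   (S,z)→(S,_,left)
state=S head=3 tape=_xzy[y]_   (S,y)→(R,y,stay)
state=R head=3 tape=_xzy[y]_   (R,y)→(R,_,left)
state=R head=2 tape=_xz[y]__   (R,y)→(R,_,left)
state=R head=1 tape=_x[z]___   (R,z)→(Q,x,left)
state=Q head=0 tape=_[x]x___   (Q,x)→(Q,z,left)
state=Q head=-1 tape=[_]zx___   (Q,_)→(P,_,right)
state=P head=0 tape=_[z]x___
At halt the head is at cell 0.

0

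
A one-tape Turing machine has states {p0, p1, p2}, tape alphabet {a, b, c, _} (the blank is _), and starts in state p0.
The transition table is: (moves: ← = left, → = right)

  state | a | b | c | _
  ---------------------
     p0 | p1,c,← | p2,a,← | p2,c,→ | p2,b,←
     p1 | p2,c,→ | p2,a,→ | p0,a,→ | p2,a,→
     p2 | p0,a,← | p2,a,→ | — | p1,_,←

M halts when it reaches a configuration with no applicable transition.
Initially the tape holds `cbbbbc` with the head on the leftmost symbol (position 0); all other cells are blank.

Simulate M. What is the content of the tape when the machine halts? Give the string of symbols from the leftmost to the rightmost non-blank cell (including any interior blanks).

p0 | [c]bbbbc   read c → write c, move →, go to p2
p2 | c[b]bbbc   read b → write a, move →, go to p2
p2 | ca[b]bbc   read b → write a, move →, go to p2
p2 | caa[b]bc   read b → write a, move →, go to p2
p2 | caaa[b]c   read b → write a, move →, go to p2
p2 | caaaa[c]
The non-blank tape span at halt is caaaac.

caaaac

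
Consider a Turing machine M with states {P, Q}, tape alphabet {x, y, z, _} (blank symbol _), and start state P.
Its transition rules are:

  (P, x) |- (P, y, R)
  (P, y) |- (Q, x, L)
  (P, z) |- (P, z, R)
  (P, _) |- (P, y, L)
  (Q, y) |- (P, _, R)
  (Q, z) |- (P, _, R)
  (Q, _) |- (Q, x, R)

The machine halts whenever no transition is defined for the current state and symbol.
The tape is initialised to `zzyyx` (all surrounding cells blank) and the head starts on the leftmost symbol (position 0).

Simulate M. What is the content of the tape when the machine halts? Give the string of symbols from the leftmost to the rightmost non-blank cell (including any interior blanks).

z___xxy

state=P head=0 tape=[z]zyyx__   (P,z)→(P,z,R)
state=P head=1 tape=z[z]yyx__   (P,z)→(P,z,R)
state=P head=2 tape=zz[y]yx__   (P,y)→(Q,x,L)
state=Q head=1 tape=z[z]xyx__   (Q,z)→(P,_,R)
state=P head=2 tape=z_[x]yx__   (P,x)→(P,y,R)
state=P head=3 tape=z_y[y]x__   (P,y)→(Q,x,L)
state=Q head=2 tape=z_[y]xx__   (Q,y)→(P,_,R)
state=P head=3 tape=z__[x]x__   (P,x)→(P,y,R)
state=P head=4 tape=z__y[x]__   (P,x)→(P,y,R)
state=P head=5 tape=z__yy[_]_   (P,_)→(P,y,L)
state=P head=4 tape=z__y[y]y_   (P,y)→(Q,x,L)
state=Q head=3 tape=z__[y]xy_   (Q,y)→(P,_,R)
state=P head=4 tape=z___[x]y_   (P,x)→(P,y,R)
state=P head=5 tape=z___y[y]_   (P,y)→(Q,x,L)
state=Q head=4 tape=z___[y]x_   (Q,y)→(P,_,R)
state=P head=5 tape=z____[x]_   (P,x)→(P,y,R)
state=P head=6 tape=z____y[_]   (P,_)→(P,y,L)
state=P head=5 tape=z____[y]y   (P,y)→(Q,x,L)
state=Q head=4 tape=z___[_]xy   (Q,_)→(Q,x,R)
state=Q head=5 tape=z___x[x]y
The non-blank tape span at halt is z___xxy.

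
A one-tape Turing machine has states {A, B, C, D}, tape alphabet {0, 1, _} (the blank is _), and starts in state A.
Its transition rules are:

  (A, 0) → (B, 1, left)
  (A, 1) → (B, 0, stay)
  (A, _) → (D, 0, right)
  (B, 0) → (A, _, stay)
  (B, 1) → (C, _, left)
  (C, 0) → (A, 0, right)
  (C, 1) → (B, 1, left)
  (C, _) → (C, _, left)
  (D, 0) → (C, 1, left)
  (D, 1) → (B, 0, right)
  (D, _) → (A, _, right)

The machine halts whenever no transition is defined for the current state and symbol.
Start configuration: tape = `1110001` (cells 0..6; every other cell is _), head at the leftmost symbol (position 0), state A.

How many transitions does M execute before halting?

23

state=A head=0 tape=[1]110001_   (A,1)→(B,0,stay)
state=B head=0 tape=[0]110001_   (B,0)→(A,_,stay)
state=A head=0 tape=[_]110001_   (A,_)→(D,0,right)
state=D head=1 tape=0[1]10001_   (D,1)→(B,0,right)
state=B head=2 tape=00[1]0001_   (B,1)→(C,_,left)
state=C head=1 tape=0[0]_0001_   (C,0)→(A,0,right)
state=A head=2 tape=00[_]0001_   (A,_)→(D,0,right)
state=D head=3 tape=000[0]001_   (D,0)→(C,1,left)
state=C head=2 tape=00[0]1001_   (C,0)→(A,0,right)
state=A head=3 tape=000[1]001_   (A,1)→(B,0,stay)
state=B head=3 tape=000[0]001_   (B,0)→(A,_,stay)
state=A head=3 tape=000[_]001_   (A,_)→(D,0,right)
state=D head=4 tape=0000[0]01_   (D,0)→(C,1,left)
state=C head=3 tape=000[0]101_   (C,0)→(A,0,right)
state=A head=4 tape=0000[1]01_   (A,1)→(B,0,stay)
state=B head=4 tape=0000[0]01_   (B,0)→(A,_,stay)
state=A head=4 tape=0000[_]01_   (A,_)→(D,0,right)
state=D head=5 tape=00000[0]1_   (D,0)→(C,1,left)
state=C head=4 tape=0000[0]11_   (C,0)→(A,0,right)
state=A head=5 tape=00000[1]1_   (A,1)→(B,0,stay)
state=B head=5 tape=00000[0]1_   (B,0)→(A,_,stay)
state=A head=5 tape=00000[_]1_   (A,_)→(D,0,right)
state=D head=6 tape=000000[1]_   (D,1)→(B,0,right)
state=B head=7 tape=0000000[_]
M halts after 23 transitions.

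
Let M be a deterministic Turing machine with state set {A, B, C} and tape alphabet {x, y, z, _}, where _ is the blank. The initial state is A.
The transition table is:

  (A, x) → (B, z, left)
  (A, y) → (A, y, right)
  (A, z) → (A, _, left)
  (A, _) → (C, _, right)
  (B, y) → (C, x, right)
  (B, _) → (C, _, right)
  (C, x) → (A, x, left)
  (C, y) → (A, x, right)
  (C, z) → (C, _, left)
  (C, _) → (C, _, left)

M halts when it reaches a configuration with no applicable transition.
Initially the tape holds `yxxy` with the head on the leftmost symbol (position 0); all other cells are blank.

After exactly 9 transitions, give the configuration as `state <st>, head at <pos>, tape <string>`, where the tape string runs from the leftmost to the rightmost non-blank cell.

state A, head at -1, tape x_xy

A | _[y]xxy   read y → write y, move right, go to A
A | _y[x]xy   read x → write z, move left, go to B
B | _[y]zxy   read y → write x, move right, go to C
C | _x[z]xy   read z → write _, move left, go to C
C | _[x]_xy   read x → write x, move left, go to A
A | [_]x_xy   read _ → write _, move right, go to C
C | _[x]_xy   read x → write x, move left, go to A
A | [_]x_xy   read _ → write _, move right, go to C
C | _[x]_xy   read x → write x, move left, go to A
A | [_]x_xy
After 9 steps: state A, head at -1, tape x_xy.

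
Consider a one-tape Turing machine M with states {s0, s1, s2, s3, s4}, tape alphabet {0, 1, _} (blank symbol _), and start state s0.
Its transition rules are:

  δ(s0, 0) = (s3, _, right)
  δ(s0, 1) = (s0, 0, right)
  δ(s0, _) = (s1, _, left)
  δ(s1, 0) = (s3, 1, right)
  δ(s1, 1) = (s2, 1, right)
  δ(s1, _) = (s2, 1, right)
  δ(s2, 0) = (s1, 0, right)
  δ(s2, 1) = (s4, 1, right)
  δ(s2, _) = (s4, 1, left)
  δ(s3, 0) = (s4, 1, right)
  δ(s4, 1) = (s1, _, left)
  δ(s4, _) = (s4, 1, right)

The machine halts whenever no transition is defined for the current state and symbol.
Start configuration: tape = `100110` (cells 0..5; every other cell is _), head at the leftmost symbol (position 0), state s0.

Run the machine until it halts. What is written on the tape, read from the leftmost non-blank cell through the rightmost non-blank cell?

1_1110

state=s0 head=0 tape=[1]00110   (s0,1)→(s0,0,right)
state=s0 head=1 tape=0[0]0110   (s0,0)→(s3,_,right)
state=s3 head=2 tape=0_[0]110   (s3,0)→(s4,1,right)
state=s4 head=3 tape=0_1[1]10   (s4,1)→(s1,_,left)
state=s1 head=2 tape=0_[1]_10   (s1,1)→(s2,1,right)
state=s2 head=3 tape=0_1[_]10   (s2,_)→(s4,1,left)
state=s4 head=2 tape=0_[1]110   (s4,1)→(s1,_,left)
state=s1 head=1 tape=0[_]_110   (s1,_)→(s2,1,right)
state=s2 head=2 tape=01[_]110   (s2,_)→(s4,1,left)
state=s4 head=1 tape=0[1]1110   (s4,1)→(s1,_,left)
state=s1 head=0 tape=[0]_1110   (s1,0)→(s3,1,right)
state=s3 head=1 tape=1[_]1110
The non-blank tape span at halt is 1_1110.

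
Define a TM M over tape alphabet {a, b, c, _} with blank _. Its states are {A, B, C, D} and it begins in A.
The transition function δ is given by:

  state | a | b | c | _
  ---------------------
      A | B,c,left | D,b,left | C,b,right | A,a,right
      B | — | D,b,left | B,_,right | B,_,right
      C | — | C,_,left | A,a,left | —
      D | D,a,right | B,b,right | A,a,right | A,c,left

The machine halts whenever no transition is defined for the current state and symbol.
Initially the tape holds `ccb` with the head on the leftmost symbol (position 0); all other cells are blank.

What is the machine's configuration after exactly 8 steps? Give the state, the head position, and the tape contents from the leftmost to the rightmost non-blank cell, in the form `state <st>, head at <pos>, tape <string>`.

state C, head at -2, tape a__ab

state=A head=0 tape=__[c]cb   (A,c)→(C,b,right)
state=C head=1 tape=__b[c]b   (C,c)→(A,a,left)
state=A head=0 tape=__[b]ab   (A,b)→(D,b,left)
state=D head=-1 tape=_[_]bab   (D,_)→(A,c,left)
state=A head=-2 tape=[_]cbab   (A,_)→(A,a,right)
state=A head=-1 tape=a[c]bab   (A,c)→(C,b,right)
state=C head=0 tape=ab[b]ab   (C,b)→(C,_,left)
state=C head=-1 tape=a[b]_ab   (C,b)→(C,_,left)
state=C head=-2 tape=[a]__ab
After 8 steps: state C, head at -2, tape a__ab.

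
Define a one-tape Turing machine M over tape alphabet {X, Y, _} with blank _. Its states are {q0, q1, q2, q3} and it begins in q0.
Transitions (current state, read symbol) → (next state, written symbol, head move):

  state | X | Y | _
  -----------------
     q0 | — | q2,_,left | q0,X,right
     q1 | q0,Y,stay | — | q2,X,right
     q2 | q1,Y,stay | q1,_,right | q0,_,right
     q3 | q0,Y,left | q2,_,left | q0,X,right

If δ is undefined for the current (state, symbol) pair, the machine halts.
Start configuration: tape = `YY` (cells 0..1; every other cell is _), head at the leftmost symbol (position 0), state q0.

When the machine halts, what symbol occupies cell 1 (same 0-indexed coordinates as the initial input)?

state=q0 head=0 tape=_[Y]Y   (q0,Y)→(q2,_,left)
state=q2 head=-1 tape=[_]_Y   (q2,_)→(q0,_,right)
state=q0 head=0 tape=_[_]Y   (q0,_)→(q0,X,right)
state=q0 head=1 tape=_X[Y]   (q0,Y)→(q2,_,left)
state=q2 head=0 tape=_[X]_   (q2,X)→(q1,Y,stay)
state=q1 head=0 tape=_[Y]_
Cell 1 holds _ when M halts.

_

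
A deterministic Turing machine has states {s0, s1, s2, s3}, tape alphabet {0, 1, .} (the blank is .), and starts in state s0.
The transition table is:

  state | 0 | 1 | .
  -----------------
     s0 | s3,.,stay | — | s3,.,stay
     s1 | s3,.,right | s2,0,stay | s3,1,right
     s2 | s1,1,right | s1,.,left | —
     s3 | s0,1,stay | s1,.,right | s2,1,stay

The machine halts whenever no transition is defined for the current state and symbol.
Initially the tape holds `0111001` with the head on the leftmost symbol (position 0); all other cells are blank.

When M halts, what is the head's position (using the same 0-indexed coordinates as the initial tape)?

s0 | .[0]111001   read 0 → write ., move stay, go to s3
s3 | .[.]111001   read . → write 1, move stay, go to s2
s2 | .[1]111001   read 1 → write ., move left, go to s1
s1 | [.].111001   read . → write 1, move right, go to s3
s3 | 1[.]111001   read . → write 1, move stay, go to s2
s2 | 1[1]111001   read 1 → write ., move left, go to s1
s1 | [1].111001   read 1 → write 0, move stay, go to s2
s2 | [0].111001   read 0 → write 1, move right, go to s1
s1 | 1[.]111001   read . → write 1, move right, go to s3
s3 | 11[1]11001   read 1 → write ., move right, go to s1
s1 | 11.[1]1001   read 1 → write 0, move stay, go to s2
s2 | 11.[0]1001   read 0 → write 1, move right, go to s1
s1 | 11.1[1]001   read 1 → write 0, move stay, go to s2
s2 | 11.1[0]001   read 0 → write 1, move right, go to s1
s1 | 11.11[0]01   read 0 → write ., move right, go to s3
s3 | 11.11.[0]1   read 0 → write 1, move stay, go to s0
s0 | 11.11.[1]1
At halt the head is at cell 5.

5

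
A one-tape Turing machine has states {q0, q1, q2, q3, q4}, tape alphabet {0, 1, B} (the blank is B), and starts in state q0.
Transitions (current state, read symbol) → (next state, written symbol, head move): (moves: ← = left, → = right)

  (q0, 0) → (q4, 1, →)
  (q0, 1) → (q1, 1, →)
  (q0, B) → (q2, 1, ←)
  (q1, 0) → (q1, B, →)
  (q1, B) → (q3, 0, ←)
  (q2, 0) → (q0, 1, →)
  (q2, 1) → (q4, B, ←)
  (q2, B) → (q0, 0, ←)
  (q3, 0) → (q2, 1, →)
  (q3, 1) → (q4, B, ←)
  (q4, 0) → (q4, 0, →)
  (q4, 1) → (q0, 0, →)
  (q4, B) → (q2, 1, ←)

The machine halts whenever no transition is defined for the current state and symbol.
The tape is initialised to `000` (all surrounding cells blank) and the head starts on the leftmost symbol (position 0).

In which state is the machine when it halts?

q3

q0 | [0]00BBB   read 0 → write 1, move →, go to q4
q4 | 1[0]0BBB   read 0 → write 0, move →, go to q4
q4 | 10[0]BBB   read 0 → write 0, move →, go to q4
q4 | 100[B]BB   read B → write 1, move ←, go to q2
q2 | 10[0]1BB   read 0 → write 1, move →, go to q0
q0 | 101[1]BB   read 1 → write 1, move →, go to q1
q1 | 1011[B]B   read B → write 0, move ←, go to q3
q3 | 101[1]0B   read 1 → write B, move ←, go to q4
q4 | 10[1]B0B   read 1 → write 0, move →, go to q0
q0 | 100[B]0B   read B → write 1, move ←, go to q2
q2 | 10[0]10B   read 0 → write 1, move →, go to q0
q0 | 101[1]0B   read 1 → write 1, move →, go to q1
q1 | 1011[0]B   read 0 → write B, move →, go to q1
q1 | 1011B[B]   read B → write 0, move ←, go to q3
q3 | 1011[B]0
No transition is defined for (q3, B); M halts in state q3.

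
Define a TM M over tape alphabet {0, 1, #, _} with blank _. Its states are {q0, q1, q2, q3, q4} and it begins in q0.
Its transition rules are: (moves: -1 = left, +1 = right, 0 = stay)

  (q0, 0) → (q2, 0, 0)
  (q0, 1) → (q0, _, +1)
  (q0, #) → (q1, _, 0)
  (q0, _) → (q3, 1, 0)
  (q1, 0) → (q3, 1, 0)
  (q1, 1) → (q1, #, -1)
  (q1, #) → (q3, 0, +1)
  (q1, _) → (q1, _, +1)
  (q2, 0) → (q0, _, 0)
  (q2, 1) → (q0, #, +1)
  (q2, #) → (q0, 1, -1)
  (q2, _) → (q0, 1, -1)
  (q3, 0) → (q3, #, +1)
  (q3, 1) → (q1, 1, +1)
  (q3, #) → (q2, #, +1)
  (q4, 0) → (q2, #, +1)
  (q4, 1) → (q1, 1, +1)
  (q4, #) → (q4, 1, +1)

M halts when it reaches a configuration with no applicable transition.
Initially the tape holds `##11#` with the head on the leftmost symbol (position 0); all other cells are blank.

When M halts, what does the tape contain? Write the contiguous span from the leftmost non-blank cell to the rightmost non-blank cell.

10_0

q0 | [#]#11#_   read # → write _, move 0, go to q1
q1 | [_]#11#_   read _ → write _, move +1, go to q1
q1 | _[#]11#_   read # → write 0, move +1, go to q3
q3 | _0[1]1#_   read 1 → write 1, move +1, go to q1
q1 | _01[1]#_   read 1 → write #, move -1, go to q1
q1 | _0[1]##_   read 1 → write #, move -1, go to q1
q1 | _[0]###_   read 0 → write 1, move 0, go to q3
q3 | _[1]###_   read 1 → write 1, move +1, go to q1
q1 | _1[#]##_   read # → write 0, move +1, go to q3
q3 | _10[#]#_   read # → write #, move +1, go to q2
q2 | _10#[#]_   read # → write 1, move -1, go to q0
q0 | _10[#]1_   read # → write _, move 0, go to q1
q1 | _10[_]1_   read _ → write _, move +1, go to q1
q1 | _10_[1]_   read 1 → write #, move -1, go to q1
q1 | _10[_]#_   read _ → write _, move +1, go to q1
q1 | _10_[#]_   read # → write 0, move +1, go to q3
q3 | _10_0[_]
The non-blank tape span at halt is 10_0.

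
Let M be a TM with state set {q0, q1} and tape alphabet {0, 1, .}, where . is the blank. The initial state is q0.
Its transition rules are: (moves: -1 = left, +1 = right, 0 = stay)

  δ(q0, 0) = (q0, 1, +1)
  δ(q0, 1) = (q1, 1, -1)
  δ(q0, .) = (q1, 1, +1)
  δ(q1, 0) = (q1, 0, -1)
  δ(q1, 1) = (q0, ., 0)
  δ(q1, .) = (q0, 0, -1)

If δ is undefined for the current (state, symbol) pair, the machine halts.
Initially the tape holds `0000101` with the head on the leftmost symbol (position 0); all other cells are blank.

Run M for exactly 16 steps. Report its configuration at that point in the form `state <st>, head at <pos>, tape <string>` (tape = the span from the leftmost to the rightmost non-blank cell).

state=q0 head=0 tape=[0]000101   (q0,0)→(q0,1,+1)
state=q0 head=1 tape=1[0]00101   (q0,0)→(q0,1,+1)
state=q0 head=2 tape=11[0]0101   (q0,0)→(q0,1,+1)
state=q0 head=3 tape=111[0]101   (q0,0)→(q0,1,+1)
state=q0 head=4 tape=1111[1]01   (q0,1)→(q1,1,-1)
state=q1 head=3 tape=111[1]101   (q1,1)→(q0,.,0)
state=q0 head=3 tape=111[.]101   (q0,.)→(q1,1,+1)
state=q1 head=4 tape=1111[1]01   (q1,1)→(q0,.,0)
state=q0 head=4 tape=1111[.]01   (q0,.)→(q1,1,+1)
state=q1 head=5 tape=11111[0]1   (q1,0)→(q1,0,-1)
state=q1 head=4 tape=1111[1]01   (q1,1)→(q0,.,0)
state=q0 head=4 tape=1111[.]01   (q0,.)→(q1,1,+1)
state=q1 head=5 tape=11111[0]1   (q1,0)→(q1,0,-1)
state=q1 head=4 tape=1111[1]01   (q1,1)→(q0,.,0)
state=q0 head=4 tape=1111[.]01   (q0,.)→(q1,1,+1)
state=q1 head=5 tape=11111[0]1   (q1,0)→(q1,0,-1)
state=q1 head=4 tape=1111[1]01
After 16 steps: state q1, head at 4, tape 1111101.

state q1, head at 4, tape 1111101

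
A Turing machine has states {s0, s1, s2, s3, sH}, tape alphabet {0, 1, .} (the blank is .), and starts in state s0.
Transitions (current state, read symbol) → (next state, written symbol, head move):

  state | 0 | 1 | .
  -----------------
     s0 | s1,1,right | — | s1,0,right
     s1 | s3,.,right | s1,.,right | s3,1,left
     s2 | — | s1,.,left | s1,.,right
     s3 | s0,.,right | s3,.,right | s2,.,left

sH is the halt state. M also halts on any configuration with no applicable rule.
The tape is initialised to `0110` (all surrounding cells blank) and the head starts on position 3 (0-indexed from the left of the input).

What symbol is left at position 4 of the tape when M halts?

state=s0 head=3 tape=011[0]..   (s0,0)→(s1,1,right)
state=s1 head=4 tape=0111[.].   (s1,.)→(s3,1,left)
state=s3 head=3 tape=011[1]1.   (s3,1)→(s3,.,right)
state=s3 head=4 tape=011.[1].   (s3,1)→(s3,.,right)
state=s3 head=5 tape=011..[.]   (s3,.)→(s2,.,left)
state=s2 head=4 tape=011.[.].   (s2,.)→(s1,.,right)
state=s1 head=5 tape=011..[.]   (s1,.)→(s3,1,left)
state=s3 head=4 tape=011.[.]1   (s3,.)→(s2,.,left)
state=s2 head=3 tape=011[.].1   (s2,.)→(s1,.,right)
state=s1 head=4 tape=011.[.]1   (s1,.)→(s3,1,left)
state=s3 head=3 tape=011[.]11   (s3,.)→(s2,.,left)
state=s2 head=2 tape=01[1].11   (s2,1)→(s1,.,left)
state=s1 head=1 tape=0[1]..11   (s1,1)→(s1,.,right)
state=s1 head=2 tape=0.[.].11   (s1,.)→(s3,1,left)
state=s3 head=1 tape=0[.]1.11   (s3,.)→(s2,.,left)
state=s2 head=0 tape=[0].1.11
Cell 4 holds 1 when M halts.

1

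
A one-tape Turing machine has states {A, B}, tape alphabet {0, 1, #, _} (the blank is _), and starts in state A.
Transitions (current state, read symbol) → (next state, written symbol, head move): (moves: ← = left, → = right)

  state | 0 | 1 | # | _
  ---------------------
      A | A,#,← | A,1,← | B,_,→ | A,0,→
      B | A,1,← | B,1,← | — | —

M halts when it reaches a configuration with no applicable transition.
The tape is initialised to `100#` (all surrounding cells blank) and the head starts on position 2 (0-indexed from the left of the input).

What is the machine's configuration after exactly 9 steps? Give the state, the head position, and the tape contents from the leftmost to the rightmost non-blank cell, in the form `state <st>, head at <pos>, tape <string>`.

state B, head at -1, tape 0_1###

state=A head=2 tape=__10[0]#   (A,0)→(A,#,←)
state=A head=1 tape=__1[0]##   (A,0)→(A,#,←)
state=A head=0 tape=__[1]###   (A,1)→(A,1,←)
state=A head=-1 tape=_[_]1###   (A,_)→(A,0,→)
state=A head=0 tape=_0[1]###   (A,1)→(A,1,←)
state=A head=-1 tape=_[0]1###   (A,0)→(A,#,←)
state=A head=-2 tape=[_]#1###   (A,_)→(A,0,→)
state=A head=-1 tape=0[#]1###   (A,#)→(B,_,→)
state=B head=0 tape=0_[1]###   (B,1)→(B,1,←)
state=B head=-1 tape=0[_]1###
After 9 steps: state B, head at -1, tape 0_1###.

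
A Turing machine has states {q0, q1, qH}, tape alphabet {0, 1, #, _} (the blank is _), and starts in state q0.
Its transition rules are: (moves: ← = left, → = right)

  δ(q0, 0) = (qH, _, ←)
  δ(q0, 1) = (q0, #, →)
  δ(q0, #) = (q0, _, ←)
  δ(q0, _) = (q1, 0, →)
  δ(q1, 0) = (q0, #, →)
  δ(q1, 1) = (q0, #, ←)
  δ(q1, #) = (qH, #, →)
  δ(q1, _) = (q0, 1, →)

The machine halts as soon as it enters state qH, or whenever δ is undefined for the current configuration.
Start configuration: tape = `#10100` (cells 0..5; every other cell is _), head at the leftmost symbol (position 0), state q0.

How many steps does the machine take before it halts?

q0 | _[#]10100   read # → write _, move ←, go to q0
q0 | [_]_10100   read _ → write 0, move →, go to q1
q1 | 0[_]10100   read _ → write 1, move →, go to q0
q0 | 01[1]0100   read 1 → write #, move →, go to q0
q0 | 01#[0]100   read 0 → write _, move ←, go to qH
qH | 01[#]_100
M halts after 5 transitions.

5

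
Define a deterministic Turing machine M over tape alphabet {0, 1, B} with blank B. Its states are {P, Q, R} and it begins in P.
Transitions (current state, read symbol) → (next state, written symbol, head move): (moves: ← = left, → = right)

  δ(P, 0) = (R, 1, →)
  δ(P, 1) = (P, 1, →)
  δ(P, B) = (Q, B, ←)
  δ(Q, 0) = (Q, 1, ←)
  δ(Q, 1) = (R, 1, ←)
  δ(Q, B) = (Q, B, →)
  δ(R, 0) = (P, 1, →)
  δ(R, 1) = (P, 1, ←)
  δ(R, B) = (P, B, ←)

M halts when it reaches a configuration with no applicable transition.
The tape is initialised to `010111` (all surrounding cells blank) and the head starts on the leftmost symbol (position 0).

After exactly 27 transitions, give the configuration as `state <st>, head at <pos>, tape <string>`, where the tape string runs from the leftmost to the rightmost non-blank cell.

state P, head at 5, tape 111111

state=P head=0 tape=[0]10111B   (P,0)→(R,1,→)
state=R head=1 tape=1[1]0111B   (R,1)→(P,1,←)
state=P head=0 tape=[1]10111B   (P,1)→(P,1,→)
state=P head=1 tape=1[1]0111B   (P,1)→(P,1,→)
state=P head=2 tape=11[0]111B   (P,0)→(R,1,→)
state=R head=3 tape=111[1]11B   (R,1)→(P,1,←)
state=P head=2 tape=11[1]111B   (P,1)→(P,1,→)
state=P head=3 tape=111[1]11B   (P,1)→(P,1,→)
state=P head=4 tape=1111[1]1B   (P,1)→(P,1,→)
state=P head=5 tape=11111[1]B   (P,1)→(P,1,→)
state=P head=6 tape=111111[B]   (P,B)→(Q,B,←)
state=Q head=5 tape=11111[1]B   (Q,1)→(R,1,←)
state=R head=4 tape=1111[1]1B   (R,1)→(P,1,←)
state=P head=3 tape=111[1]11B   (P,1)→(P,1,→)
state=P head=4 tape=1111[1]1B   (P,1)→(P,1,→)
state=P head=5 tape=11111[1]B   (P,1)→(P,1,→)
state=P head=6 tape=111111[B]   (P,B)→(Q,B,←)
state=Q head=5 tape=11111[1]B   (Q,1)→(R,1,←)
state=R head=4 tape=1111[1]1B   (R,1)→(P,1,←)
state=P head=3 tape=111[1]11B   (P,1)→(P,1,→)
state=P head=4 tape=1111[1]1B   (P,1)→(P,1,→)
state=P head=5 tape=11111[1]B   (P,1)→(P,1,→)
state=P head=6 tape=111111[B]   (P,B)→(Q,B,←)
state=Q head=5 tape=11111[1]B   (Q,1)→(R,1,←)
state=R head=4 tape=1111[1]1B   (R,1)→(P,1,←)
state=P head=3 tape=111[1]11B   (P,1)→(P,1,→)
state=P head=4 tape=1111[1]1B   (P,1)→(P,1,→)
state=P head=5 tape=11111[1]B
After 27 steps: state P, head at 5, tape 111111.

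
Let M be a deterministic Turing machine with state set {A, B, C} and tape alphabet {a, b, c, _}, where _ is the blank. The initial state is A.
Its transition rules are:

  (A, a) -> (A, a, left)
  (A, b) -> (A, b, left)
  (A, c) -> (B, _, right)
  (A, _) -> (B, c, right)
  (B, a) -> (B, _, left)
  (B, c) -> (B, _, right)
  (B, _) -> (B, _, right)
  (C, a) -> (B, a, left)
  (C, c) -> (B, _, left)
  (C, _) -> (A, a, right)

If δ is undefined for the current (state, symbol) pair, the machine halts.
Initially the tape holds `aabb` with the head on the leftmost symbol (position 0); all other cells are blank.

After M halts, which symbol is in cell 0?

A | _[a]abb   read a → write a, move left, go to A
A | [_]aabb   read _ → write c, move right, go to B
B | c[a]abb   read a → write _, move left, go to B
B | [c]_abb   read c → write _, move right, go to B
B | _[_]abb   read _ → write _, move right, go to B
B | __[a]bb   read a → write _, move left, go to B
B | _[_]_bb   read _ → write _, move right, go to B
B | __[_]bb   read _ → write _, move right, go to B
B | ___[b]b
Cell 0 holds _ when M halts.

_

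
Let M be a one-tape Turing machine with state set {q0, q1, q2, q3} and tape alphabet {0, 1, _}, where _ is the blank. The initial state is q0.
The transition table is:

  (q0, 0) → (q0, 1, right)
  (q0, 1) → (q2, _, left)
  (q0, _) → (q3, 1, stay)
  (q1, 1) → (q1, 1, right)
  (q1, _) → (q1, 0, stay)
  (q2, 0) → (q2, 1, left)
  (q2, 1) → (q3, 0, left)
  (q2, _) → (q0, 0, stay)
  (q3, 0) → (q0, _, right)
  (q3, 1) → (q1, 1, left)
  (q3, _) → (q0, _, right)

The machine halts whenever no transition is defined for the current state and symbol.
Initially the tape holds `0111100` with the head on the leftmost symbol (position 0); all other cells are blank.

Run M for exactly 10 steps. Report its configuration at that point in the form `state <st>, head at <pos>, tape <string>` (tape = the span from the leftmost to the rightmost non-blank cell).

state=q0 head=0 tape=_[0]111100   (q0,0)→(q0,1,right)
state=q0 head=1 tape=_1[1]11100   (q0,1)→(q2,_,left)
state=q2 head=0 tape=_[1]_11100   (q2,1)→(q3,0,left)
state=q3 head=-1 tape=[_]0_11100   (q3,_)→(q0,_,right)
state=q0 head=0 tape=_[0]_11100   (q0,0)→(q0,1,right)
state=q0 head=1 tape=_1[_]11100   (q0,_)→(q3,1,stay)
state=q3 head=1 tape=_1[1]11100   (q3,1)→(q1,1,left)
state=q1 head=0 tape=_[1]111100   (q1,1)→(q1,1,right)
state=q1 head=1 tape=_1[1]11100   (q1,1)→(q1,1,right)
state=q1 head=2 tape=_11[1]1100   (q1,1)→(q1,1,right)
state=q1 head=3 tape=_111[1]100
After 10 steps: state q1, head at 3, tape 1111100.

state q1, head at 3, tape 1111100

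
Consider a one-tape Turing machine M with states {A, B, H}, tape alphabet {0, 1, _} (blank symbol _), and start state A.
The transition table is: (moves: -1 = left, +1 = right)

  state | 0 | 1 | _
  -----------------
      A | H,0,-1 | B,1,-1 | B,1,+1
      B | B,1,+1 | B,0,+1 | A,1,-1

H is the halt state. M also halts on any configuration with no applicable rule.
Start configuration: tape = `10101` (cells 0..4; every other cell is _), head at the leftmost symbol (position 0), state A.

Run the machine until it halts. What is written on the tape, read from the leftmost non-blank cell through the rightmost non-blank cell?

10010101

state=A head=0 tape=__[1]0101_   (A,1)→(B,1,-1)
state=B head=-1 tape=_[_]10101_   (B,_)→(A,1,-1)
state=A head=-2 tape=[_]110101_   (A,_)→(B,1,+1)
state=B head=-1 tape=1[1]10101_   (B,1)→(B,0,+1)
state=B head=0 tape=10[1]0101_   (B,1)→(B,0,+1)
state=B head=1 tape=100[0]101_   (B,0)→(B,1,+1)
state=B head=2 tape=1001[1]01_   (B,1)→(B,0,+1)
state=B head=3 tape=10010[0]1_   (B,0)→(B,1,+1)
state=B head=4 tape=100101[1]_   (B,1)→(B,0,+1)
state=B head=5 tape=1001010[_]   (B,_)→(A,1,-1)
state=A head=4 tape=100101[0]1   (A,0)→(H,0,-1)
state=H head=3 tape=10010[1]01
The non-blank tape span at halt is 10010101.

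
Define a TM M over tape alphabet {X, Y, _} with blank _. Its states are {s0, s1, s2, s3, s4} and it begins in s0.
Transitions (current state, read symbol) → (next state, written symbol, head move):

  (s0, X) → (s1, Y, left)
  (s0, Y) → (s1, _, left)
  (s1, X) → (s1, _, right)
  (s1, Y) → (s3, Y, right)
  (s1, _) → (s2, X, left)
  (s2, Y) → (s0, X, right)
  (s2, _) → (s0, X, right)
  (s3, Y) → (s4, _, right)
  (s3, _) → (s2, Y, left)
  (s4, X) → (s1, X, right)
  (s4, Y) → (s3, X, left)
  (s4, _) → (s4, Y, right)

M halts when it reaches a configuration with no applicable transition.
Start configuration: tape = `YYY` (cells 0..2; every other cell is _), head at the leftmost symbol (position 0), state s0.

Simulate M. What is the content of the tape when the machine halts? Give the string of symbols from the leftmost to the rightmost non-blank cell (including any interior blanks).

state=s0 head=0 tape=__[Y]YY   (s0,Y)→(s1,_,left)
state=s1 head=-1 tape=_[_]_YY   (s1,_)→(s2,X,left)
state=s2 head=-2 tape=[_]X_YY   (s2,_)→(s0,X,right)
state=s0 head=-1 tape=X[X]_YY   (s0,X)→(s1,Y,left)
state=s1 head=-2 tape=[X]Y_YY   (s1,X)→(s1,_,right)
state=s1 head=-1 tape=_[Y]_YY   (s1,Y)→(s3,Y,right)
state=s3 head=0 tape=_Y[_]YY   (s3,_)→(s2,Y,left)
state=s2 head=-1 tape=_[Y]YYY   (s2,Y)→(s0,X,right)
state=s0 head=0 tape=_X[Y]YY   (s0,Y)→(s1,_,left)
state=s1 head=-1 tape=_[X]_YY   (s1,X)→(s1,_,right)
state=s1 head=0 tape=__[_]YY   (s1,_)→(s2,X,left)
state=s2 head=-1 tape=_[_]XYY   (s2,_)→(s0,X,right)
state=s0 head=0 tape=_X[X]YY   (s0,X)→(s1,Y,left)
state=s1 head=-1 tape=_[X]YYY   (s1,X)→(s1,_,right)
state=s1 head=0 tape=__[Y]YY   (s1,Y)→(s3,Y,right)
state=s3 head=1 tape=__Y[Y]Y   (s3,Y)→(s4,_,right)
state=s4 head=2 tape=__Y_[Y]   (s4,Y)→(s3,X,left)
state=s3 head=1 tape=__Y[_]X   (s3,_)→(s2,Y,left)
state=s2 head=0 tape=__[Y]YX   (s2,Y)→(s0,X,right)
state=s0 head=1 tape=__X[Y]X   (s0,Y)→(s1,_,left)
state=s1 head=0 tape=__[X]_X   (s1,X)→(s1,_,right)
state=s1 head=1 tape=___[_]X   (s1,_)→(s2,X,left)
state=s2 head=0 tape=__[_]XX   (s2,_)→(s0,X,right)
state=s0 head=1 tape=__X[X]X   (s0,X)→(s1,Y,left)
state=s1 head=0 tape=__[X]YX   (s1,X)→(s1,_,right)
state=s1 head=1 tape=___[Y]X   (s1,Y)→(s3,Y,right)
state=s3 head=2 tape=___Y[X]
The non-blank tape span at halt is YX.

YX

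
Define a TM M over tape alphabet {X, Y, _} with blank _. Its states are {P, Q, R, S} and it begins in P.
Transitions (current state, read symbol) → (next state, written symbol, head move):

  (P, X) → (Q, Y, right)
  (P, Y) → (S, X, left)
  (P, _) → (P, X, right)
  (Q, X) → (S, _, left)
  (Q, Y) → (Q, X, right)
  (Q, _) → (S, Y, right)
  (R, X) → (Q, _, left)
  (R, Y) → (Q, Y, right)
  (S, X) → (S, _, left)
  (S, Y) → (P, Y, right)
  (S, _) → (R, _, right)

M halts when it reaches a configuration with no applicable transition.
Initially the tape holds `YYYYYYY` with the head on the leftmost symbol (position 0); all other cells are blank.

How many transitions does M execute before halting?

P | _[Y]YYYYYY___   read Y → write X, move left, go to S
S | [_]XYYYYYY___   read _ → write _, move right, go to R
R | _[X]YYYYYY___   read X → write _, move left, go to Q
Q | [_]_YYYYYY___   read _ → write Y, move right, go to S
S | Y[_]YYYYYY___   read _ → write _, move right, go to R
R | Y_[Y]YYYYY___   read Y → write Y, move right, go to Q
Q | Y_Y[Y]YYYY___   read Y → write X, move right, go to Q
Q | Y_YX[Y]YYY___   read Y → write X, move right, go to Q
Q | Y_YXX[Y]YY___   read Y → write X, move right, go to Q
Q | Y_YXXX[Y]Y___   read Y → write X, move right, go to Q
Q | Y_YXXXX[Y]___   read Y → write X, move right, go to Q
Q | Y_YXXXXX[_]__   read _ → write Y, move right, go to S
S | Y_YXXXXXY[_]_   read _ → write _, move right, go to R
R | Y_YXXXXXY_[_]
M halts after 13 transitions.

13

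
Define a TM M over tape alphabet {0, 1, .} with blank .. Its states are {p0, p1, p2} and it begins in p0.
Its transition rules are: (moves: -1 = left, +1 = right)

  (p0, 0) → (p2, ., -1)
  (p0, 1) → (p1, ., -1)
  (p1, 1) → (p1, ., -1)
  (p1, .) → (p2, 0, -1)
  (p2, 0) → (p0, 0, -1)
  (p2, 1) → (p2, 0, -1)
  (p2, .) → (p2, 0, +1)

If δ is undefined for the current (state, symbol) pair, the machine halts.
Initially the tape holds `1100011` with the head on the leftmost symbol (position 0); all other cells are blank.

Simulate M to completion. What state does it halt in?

p0 | ....[1]100011   read 1 → write ., move -1, go to p1
p1 | ...[.].100011   read . → write 0, move -1, go to p2
p2 | ..[.]0.100011   read . → write 0, move +1, go to p2
p2 | ..0[0].100011   read 0 → write 0, move -1, go to p0
p0 | ..[0]0.100011   read 0 → write ., move -1, go to p2
p2 | .[.].0.100011   read . → write 0, move +1, go to p2
p2 | .0[.]0.100011   read . → write 0, move +1, go to p2
p2 | .00[0].100011   read 0 → write 0, move -1, go to p0
p0 | .0[0]0.100011   read 0 → write ., move -1, go to p2
p2 | .[0].0.100011   read 0 → write 0, move -1, go to p0
p0 | [.]0.0.100011
No transition is defined for (p0, .); M halts in state p0.

p0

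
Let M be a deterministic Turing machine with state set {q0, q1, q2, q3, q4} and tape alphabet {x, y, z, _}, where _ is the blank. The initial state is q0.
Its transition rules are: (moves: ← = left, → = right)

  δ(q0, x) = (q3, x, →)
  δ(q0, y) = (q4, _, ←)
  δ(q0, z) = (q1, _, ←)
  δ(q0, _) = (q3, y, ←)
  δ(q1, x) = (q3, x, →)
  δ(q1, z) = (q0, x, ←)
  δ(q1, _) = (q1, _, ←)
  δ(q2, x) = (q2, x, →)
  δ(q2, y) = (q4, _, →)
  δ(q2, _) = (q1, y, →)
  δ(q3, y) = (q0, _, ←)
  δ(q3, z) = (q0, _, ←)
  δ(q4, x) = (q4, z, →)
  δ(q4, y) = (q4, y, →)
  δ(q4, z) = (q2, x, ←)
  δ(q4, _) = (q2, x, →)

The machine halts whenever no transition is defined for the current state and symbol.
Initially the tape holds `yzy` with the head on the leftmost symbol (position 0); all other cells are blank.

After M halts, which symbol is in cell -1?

z

q0 | _[y]zy___   read y → write _, move ←, go to q4
q4 | [_]_zy___   read _ → write x, move →, go to q2
q2 | x[_]zy___   read _ → write y, move →, go to q1
q1 | xy[z]y___   read z → write x, move ←, go to q0
q0 | x[y]xy___   read y → write _, move ←, go to q4
q4 | [x]_xy___   read x → write z, move →, go to q4
q4 | z[_]xy___   read _ → write x, move →, go to q2
q2 | zx[x]y___   read x → write x, move →, go to q2
q2 | zxx[y]___   read y → write _, move →, go to q4
q4 | zxx_[_]__   read _ → write x, move →, go to q2
q2 | zxx_x[_]_   read _ → write y, move →, go to q1
q1 | zxx_xy[_]   read _ → write _, move ←, go to q1
q1 | zxx_x[y]_
Cell -1 holds z when M halts.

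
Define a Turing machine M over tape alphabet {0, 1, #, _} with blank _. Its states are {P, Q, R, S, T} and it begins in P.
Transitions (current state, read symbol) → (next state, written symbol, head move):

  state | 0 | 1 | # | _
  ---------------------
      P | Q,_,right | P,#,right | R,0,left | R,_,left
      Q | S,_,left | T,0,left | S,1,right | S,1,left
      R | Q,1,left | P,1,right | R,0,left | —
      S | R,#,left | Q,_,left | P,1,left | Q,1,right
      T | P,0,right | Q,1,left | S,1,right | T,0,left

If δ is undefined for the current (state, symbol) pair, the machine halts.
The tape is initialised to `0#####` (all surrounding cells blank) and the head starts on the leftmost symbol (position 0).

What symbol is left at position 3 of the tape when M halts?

0

state=P head=0 tape=[0]#####   (P,0)→(Q,_,right)
state=Q head=1 tape=_[#]####   (Q,#)→(S,1,right)
state=S head=2 tape=_1[#]###   (S,#)→(P,1,left)
state=P head=1 tape=_[1]1###   (P,1)→(P,#,right)
state=P head=2 tape=_#[1]###   (P,1)→(P,#,right)
state=P head=3 tape=_##[#]##   (P,#)→(R,0,left)
state=R head=2 tape=_#[#]0##   (R,#)→(R,0,left)
state=R head=1 tape=_[#]00##   (R,#)→(R,0,left)
state=R head=0 tape=[_]000##
Cell 3 holds 0 when M halts.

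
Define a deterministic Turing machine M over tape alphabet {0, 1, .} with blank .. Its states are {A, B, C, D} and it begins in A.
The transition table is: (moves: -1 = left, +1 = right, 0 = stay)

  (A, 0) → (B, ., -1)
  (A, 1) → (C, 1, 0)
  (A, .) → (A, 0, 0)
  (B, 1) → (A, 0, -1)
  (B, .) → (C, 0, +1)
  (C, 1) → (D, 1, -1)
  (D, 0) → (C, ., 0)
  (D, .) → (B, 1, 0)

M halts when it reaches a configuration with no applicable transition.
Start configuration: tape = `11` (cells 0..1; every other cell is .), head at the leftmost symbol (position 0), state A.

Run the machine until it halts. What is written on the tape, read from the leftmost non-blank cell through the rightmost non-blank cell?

A | ...[1]1   read 1 → write 1, move 0, go to C
C | ...[1]1   read 1 → write 1, move -1, go to D
D | ..[.]11   read . → write 1, move 0, go to B
B | ..[1]11   read 1 → write 0, move -1, go to A
A | .[.]011   read . → write 0, move 0, go to A
A | .[0]011   read 0 → write ., move -1, go to B
B | [.].011   read . → write 0, move +1, go to C
C | 0[.]011
The non-blank tape span at halt is 0.011.

0.011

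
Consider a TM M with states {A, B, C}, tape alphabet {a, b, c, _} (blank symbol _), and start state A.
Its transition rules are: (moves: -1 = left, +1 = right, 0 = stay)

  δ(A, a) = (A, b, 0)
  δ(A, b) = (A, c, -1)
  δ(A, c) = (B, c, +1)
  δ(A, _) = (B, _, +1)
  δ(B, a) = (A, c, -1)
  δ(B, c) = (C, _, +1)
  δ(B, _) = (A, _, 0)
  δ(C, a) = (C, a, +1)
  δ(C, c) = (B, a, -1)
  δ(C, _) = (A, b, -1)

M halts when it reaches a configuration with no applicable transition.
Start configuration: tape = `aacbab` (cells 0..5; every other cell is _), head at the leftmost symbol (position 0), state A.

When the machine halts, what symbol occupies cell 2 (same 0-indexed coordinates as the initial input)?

a

state=A head=0 tape=_[a]acbab   (A,a)→(A,b,0)
state=A head=0 tape=_[b]acbab   (A,b)→(A,c,-1)
state=A head=-1 tape=[_]cacbab   (A,_)→(B,_,+1)
state=B head=0 tape=_[c]acbab   (B,c)→(C,_,+1)
state=C head=1 tape=__[a]cbab   (C,a)→(C,a,+1)
state=C head=2 tape=__a[c]bab   (C,c)→(B,a,-1)
state=B head=1 tape=__[a]abab   (B,a)→(A,c,-1)
state=A head=0 tape=_[_]cabab   (A,_)→(B,_,+1)
state=B head=1 tape=__[c]abab   (B,c)→(C,_,+1)
state=C head=2 tape=___[a]bab   (C,a)→(C,a,+1)
state=C head=3 tape=___a[b]ab
Cell 2 holds a when M halts.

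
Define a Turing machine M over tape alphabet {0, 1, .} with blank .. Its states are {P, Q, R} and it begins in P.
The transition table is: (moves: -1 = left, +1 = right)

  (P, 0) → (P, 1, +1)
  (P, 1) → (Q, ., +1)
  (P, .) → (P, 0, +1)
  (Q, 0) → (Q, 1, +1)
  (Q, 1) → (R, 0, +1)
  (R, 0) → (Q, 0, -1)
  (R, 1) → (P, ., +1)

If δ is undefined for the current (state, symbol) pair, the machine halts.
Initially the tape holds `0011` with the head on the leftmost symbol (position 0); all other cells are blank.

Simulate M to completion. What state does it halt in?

R

P | [0]011.   read 0 → write 1, move +1, go to P
P | 1[0]11.   read 0 → write 1, move +1, go to P
P | 11[1]1.   read 1 → write ., move +1, go to Q
Q | 11.[1].   read 1 → write 0, move +1, go to R
R | 11.0[.]
No transition is defined for (R, .); M halts in state R.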